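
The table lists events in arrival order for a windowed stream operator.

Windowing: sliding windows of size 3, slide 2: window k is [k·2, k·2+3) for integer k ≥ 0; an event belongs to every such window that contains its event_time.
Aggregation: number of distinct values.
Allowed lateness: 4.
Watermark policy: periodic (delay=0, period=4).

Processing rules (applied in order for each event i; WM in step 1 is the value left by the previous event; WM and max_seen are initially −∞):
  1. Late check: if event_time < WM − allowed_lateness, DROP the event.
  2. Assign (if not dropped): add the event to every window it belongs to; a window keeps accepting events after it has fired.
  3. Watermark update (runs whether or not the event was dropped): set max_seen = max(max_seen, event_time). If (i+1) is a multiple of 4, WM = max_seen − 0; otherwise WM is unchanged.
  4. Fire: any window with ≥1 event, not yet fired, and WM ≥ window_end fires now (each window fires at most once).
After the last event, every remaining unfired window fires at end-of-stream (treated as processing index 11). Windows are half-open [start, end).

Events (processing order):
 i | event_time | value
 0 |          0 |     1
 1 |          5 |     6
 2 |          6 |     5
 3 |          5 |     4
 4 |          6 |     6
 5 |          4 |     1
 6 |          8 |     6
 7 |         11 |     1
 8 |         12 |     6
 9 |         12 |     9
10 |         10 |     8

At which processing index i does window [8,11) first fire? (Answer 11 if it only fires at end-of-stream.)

7

i=0 t=0 v=1: → [0,3); WM=−∞
i=1 t=5 v=6: → [4,7); WM=−∞
i=2 t=6 v=5: → [6,9),[4,7); WM=−∞
i=3 t=5 v=4: → [4,7); WM=6; [0,3) fires=1
i=4 t=6 v=6: → [6,9),[4,7); WM=6
i=5 t=4 v=1: → [4,7),[2,5); WM=6; [2,5) fires=1
i=6 t=8 v=6: → [8,11),[6,9); WM=6
i=7 t=11 v=1: → [10,13); WM=11; [4,7) fires=4 [6,9) fires=2 [8,11) fires=1
i=8 t=12 v=6: → [12,15),[10,13); WM=11
i=9 t=12 v=9: → [12,15),[10,13); WM=11
i=10 t=10 v=8: → [10,13),[8,11); WM=11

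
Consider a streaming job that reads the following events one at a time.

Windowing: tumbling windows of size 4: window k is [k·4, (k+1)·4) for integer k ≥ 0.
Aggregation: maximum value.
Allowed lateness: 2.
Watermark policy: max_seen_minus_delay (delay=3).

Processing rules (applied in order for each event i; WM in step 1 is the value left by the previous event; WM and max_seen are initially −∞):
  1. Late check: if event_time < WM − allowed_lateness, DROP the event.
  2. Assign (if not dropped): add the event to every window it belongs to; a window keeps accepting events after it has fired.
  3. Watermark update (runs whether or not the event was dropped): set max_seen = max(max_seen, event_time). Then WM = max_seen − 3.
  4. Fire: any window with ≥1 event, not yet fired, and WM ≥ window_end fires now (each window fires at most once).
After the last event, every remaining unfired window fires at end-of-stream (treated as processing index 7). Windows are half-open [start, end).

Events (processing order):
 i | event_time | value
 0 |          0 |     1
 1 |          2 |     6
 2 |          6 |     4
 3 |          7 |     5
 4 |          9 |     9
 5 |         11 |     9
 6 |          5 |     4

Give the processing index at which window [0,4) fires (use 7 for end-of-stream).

3

i=0 t=0 v=1: → [0,4); WM=-3
i=1 t=2 v=6: → [0,4); WM=-1
i=2 t=6 v=4: → [4,8); WM=3
i=3 t=7 v=5: → [4,8); WM=4; [0,4) fires=6
i=4 t=9 v=9: → [8,12); WM=6
i=5 t=11 v=9: → [8,12); WM=8; [4,8) fires=5
i=6 t=5 v=4: DROP (t<8-2); WM=8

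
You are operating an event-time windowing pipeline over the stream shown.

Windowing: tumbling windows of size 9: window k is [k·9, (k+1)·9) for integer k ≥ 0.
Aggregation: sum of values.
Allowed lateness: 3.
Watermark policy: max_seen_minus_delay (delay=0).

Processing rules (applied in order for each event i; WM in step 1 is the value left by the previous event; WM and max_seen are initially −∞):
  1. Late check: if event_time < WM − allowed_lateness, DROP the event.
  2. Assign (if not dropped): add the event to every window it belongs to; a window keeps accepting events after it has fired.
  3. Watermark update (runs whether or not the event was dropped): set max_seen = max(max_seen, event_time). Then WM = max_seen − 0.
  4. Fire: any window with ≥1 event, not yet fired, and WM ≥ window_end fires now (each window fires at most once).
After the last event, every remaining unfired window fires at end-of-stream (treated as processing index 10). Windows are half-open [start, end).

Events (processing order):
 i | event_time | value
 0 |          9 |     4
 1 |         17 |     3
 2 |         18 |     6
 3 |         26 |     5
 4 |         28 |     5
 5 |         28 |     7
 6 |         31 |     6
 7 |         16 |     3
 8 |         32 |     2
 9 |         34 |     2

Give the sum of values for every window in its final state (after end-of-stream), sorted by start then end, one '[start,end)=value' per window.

[9,18)=7 [18,27)=11 [27,36)=22

i=0 t=9 v=4: → [9,18); WM=9
i=1 t=17 v=3: → [9,18); WM=17
i=2 t=18 v=6: → [18,27); WM=18; [9,18) fires=7
i=3 t=26 v=5: → [18,27); WM=26
i=4 t=28 v=5: → [27,36); WM=28; [18,27) fires=11
i=5 t=28 v=7: → [27,36); WM=28
i=6 t=31 v=6: → [27,36); WM=31
i=7 t=16 v=3: DROP (t<31-3); WM=31
i=8 t=32 v=2: → [27,36); WM=32
i=9 t=34 v=2: → [27,36); WM=34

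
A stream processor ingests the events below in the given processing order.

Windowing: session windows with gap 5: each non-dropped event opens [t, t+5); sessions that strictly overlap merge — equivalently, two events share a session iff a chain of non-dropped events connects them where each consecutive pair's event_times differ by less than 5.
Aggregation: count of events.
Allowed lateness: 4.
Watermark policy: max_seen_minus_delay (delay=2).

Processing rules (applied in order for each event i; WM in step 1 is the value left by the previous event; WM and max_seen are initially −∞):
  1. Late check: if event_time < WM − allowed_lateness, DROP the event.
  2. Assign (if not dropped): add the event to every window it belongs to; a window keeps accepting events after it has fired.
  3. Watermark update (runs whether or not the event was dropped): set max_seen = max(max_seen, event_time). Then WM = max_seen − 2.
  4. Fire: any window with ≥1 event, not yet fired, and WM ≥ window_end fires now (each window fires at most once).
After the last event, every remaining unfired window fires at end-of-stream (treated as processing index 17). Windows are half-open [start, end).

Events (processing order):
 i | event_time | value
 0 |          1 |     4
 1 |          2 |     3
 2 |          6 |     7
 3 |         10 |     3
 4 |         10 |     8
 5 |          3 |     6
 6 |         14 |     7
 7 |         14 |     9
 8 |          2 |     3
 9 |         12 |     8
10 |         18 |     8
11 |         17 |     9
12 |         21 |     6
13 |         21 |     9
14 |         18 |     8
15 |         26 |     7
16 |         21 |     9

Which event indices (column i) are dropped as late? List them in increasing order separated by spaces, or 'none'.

i=0 t=1 v=4: → [1,6); WM=-1
i=1 t=2 v=3: → [1,7); WM=0
i=2 t=6 v=7: → [1,11); WM=4
i=3 t=10 v=3: → [1,15); WM=8
i=4 t=10 v=8: → [1,15); WM=8
i=5 t=3 v=6: DROP (t<8-4); WM=8
i=6 t=14 v=7: → [1,19); WM=12
i=7 t=14 v=9: → [1,19); WM=12
i=8 t=2 v=3: DROP (t<12-4); WM=12
i=9 t=12 v=8: → [1,19); WM=12
i=10 t=18 v=8: → [1,23); WM=16
i=11 t=17 v=9: → [1,23); WM=16
i=12 t=21 v=6: → [1,26); WM=19
i=13 t=21 v=9: → [1,26); WM=19
i=14 t=18 v=8: → [1,26); WM=19
i=15 t=26 v=7: → [26,31); WM=24
i=16 t=21 v=9: → [1,26); WM=24

5 8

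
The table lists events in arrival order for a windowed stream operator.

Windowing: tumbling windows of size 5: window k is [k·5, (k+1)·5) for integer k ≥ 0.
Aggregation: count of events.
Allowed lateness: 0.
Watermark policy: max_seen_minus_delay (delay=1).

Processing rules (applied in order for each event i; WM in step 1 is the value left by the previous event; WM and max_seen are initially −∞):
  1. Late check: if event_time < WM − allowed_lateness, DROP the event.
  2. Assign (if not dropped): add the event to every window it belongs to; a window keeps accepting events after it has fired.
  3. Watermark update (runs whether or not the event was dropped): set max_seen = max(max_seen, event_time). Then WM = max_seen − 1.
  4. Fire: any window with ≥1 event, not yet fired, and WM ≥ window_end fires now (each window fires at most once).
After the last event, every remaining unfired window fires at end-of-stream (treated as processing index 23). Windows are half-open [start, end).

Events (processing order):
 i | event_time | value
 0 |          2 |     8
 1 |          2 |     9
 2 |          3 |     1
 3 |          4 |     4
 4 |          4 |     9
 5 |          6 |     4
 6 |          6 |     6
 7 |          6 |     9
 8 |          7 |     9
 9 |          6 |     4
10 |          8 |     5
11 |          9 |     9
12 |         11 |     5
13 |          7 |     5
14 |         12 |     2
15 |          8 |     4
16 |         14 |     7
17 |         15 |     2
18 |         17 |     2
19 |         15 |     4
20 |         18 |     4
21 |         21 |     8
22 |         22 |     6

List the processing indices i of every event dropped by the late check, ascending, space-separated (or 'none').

13 15 19

i=0 t=2 v=8: → [0,5); WM=1
i=1 t=2 v=9: → [0,5); WM=1
i=2 t=3 v=1: → [0,5); WM=2
i=3 t=4 v=4: → [0,5); WM=3
i=4 t=4 v=9: → [0,5); WM=3
i=5 t=6 v=4: → [5,10); WM=5; [0,5) fires=5
i=6 t=6 v=6: → [5,10); WM=5
i=7 t=6 v=9: → [5,10); WM=5
i=8 t=7 v=9: → [5,10); WM=6
i=9 t=6 v=4: → [5,10); WM=6
i=10 t=8 v=5: → [5,10); WM=7
i=11 t=9 v=9: → [5,10); WM=8
i=12 t=11 v=5: → [10,15); WM=10; [5,10) fires=7
i=13 t=7 v=5: DROP (t<10-0); WM=10
i=14 t=12 v=2: → [10,15); WM=11
i=15 t=8 v=4: DROP (t<11-0); WM=11
i=16 t=14 v=7: → [10,15); WM=13
i=17 t=15 v=2: → [15,20); WM=14
i=18 t=17 v=2: → [15,20); WM=16; [10,15) fires=3
i=19 t=15 v=4: DROP (t<16-0); WM=16
i=20 t=18 v=4: → [15,20); WM=17
i=21 t=21 v=8: → [20,25); WM=20; [15,20) fires=3
i=22 t=22 v=6: → [20,25); WM=21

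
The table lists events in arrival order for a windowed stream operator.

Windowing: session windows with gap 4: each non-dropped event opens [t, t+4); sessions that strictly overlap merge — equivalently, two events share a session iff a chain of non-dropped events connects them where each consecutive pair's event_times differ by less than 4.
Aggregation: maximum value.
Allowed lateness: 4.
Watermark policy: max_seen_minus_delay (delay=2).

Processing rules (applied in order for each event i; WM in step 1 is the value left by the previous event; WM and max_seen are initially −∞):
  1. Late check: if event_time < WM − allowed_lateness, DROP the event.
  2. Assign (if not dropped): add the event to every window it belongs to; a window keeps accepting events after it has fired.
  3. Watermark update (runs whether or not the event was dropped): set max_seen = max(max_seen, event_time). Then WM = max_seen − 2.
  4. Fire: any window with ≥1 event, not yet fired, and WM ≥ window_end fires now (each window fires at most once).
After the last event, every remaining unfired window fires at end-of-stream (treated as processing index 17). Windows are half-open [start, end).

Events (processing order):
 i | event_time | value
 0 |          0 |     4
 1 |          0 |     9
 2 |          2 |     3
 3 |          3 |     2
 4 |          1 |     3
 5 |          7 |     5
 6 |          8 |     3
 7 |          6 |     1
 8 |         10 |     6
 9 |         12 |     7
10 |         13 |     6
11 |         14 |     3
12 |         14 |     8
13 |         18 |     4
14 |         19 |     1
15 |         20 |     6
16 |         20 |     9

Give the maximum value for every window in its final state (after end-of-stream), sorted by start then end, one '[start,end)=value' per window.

[0,18)=9 [18,24)=9

i=0 t=0 v=4: → [0,4); WM=-2
i=1 t=0 v=9: → [0,4); WM=-2
i=2 t=2 v=3: → [0,6); WM=0
i=3 t=3 v=2: → [0,7); WM=1
i=4 t=1 v=3: → [0,7); WM=1
i=5 t=7 v=5: → [7,11); WM=5
i=6 t=8 v=3: → [7,12); WM=6
i=7 t=6 v=1: → [0,12); WM=6
i=8 t=10 v=6: → [0,14); WM=8
i=9 t=12 v=7: → [0,16); WM=10
i=10 t=13 v=6: → [0,17); WM=11
i=11 t=14 v=3: → [0,18); WM=12
i=12 t=14 v=8: → [0,18); WM=12
i=13 t=18 v=4: → [18,22); WM=16
i=14 t=19 v=1: → [18,23); WM=17
i=15 t=20 v=6: → [18,24); WM=18
i=16 t=20 v=9: → [18,24); WM=18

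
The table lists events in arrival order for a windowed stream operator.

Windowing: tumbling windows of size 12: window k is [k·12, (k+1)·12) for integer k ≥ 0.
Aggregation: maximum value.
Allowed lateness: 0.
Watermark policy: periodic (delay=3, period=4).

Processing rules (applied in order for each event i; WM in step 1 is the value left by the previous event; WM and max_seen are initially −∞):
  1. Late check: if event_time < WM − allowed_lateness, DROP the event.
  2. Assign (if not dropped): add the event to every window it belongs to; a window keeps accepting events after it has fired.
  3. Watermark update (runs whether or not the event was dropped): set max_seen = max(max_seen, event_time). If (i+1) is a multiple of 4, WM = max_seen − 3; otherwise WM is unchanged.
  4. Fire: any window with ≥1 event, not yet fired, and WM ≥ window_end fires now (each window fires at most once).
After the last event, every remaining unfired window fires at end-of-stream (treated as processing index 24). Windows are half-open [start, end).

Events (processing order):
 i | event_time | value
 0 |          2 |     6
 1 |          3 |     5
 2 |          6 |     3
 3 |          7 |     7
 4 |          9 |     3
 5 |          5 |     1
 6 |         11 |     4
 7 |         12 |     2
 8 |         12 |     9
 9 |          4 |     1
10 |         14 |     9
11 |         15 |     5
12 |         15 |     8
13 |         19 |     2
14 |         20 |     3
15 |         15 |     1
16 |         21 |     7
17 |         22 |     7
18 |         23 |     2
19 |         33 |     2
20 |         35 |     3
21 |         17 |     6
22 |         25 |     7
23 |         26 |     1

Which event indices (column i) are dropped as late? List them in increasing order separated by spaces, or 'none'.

9 21 22 23

i=0 t=2 v=6: → [0,12); WM=−∞
i=1 t=3 v=5: → [0,12); WM=−∞
i=2 t=6 v=3: → [0,12); WM=−∞
i=3 t=7 v=7: → [0,12); WM=4
i=4 t=9 v=3: → [0,12); WM=4
i=5 t=5 v=1: → [0,12); WM=4
i=6 t=11 v=4: → [0,12); WM=4
i=7 t=12 v=2: → [12,24); WM=9
i=8 t=12 v=9: → [12,24); WM=9
i=9 t=4 v=1: DROP (t<9-0); WM=9
i=10 t=14 v=9: → [12,24); WM=9
i=11 t=15 v=5: → [12,24); WM=12; [0,12) fires=7
i=12 t=15 v=8: → [12,24); WM=12
i=13 t=19 v=2: → [12,24); WM=12
i=14 t=20 v=3: → [12,24); WM=12
i=15 t=15 v=1: → [12,24); WM=17
i=16 t=21 v=7: → [12,24); WM=17
i=17 t=22 v=7: → [12,24); WM=17
i=18 t=23 v=2: → [12,24); WM=17
i=19 t=33 v=2: → [24,36); WM=30; [12,24) fires=9
i=20 t=35 v=3: → [24,36); WM=30
i=21 t=17 v=6: DROP (t<30-0); WM=30
i=22 t=25 v=7: DROP (t<30-0); WM=30
i=23 t=26 v=1: DROP (t<30-0); WM=32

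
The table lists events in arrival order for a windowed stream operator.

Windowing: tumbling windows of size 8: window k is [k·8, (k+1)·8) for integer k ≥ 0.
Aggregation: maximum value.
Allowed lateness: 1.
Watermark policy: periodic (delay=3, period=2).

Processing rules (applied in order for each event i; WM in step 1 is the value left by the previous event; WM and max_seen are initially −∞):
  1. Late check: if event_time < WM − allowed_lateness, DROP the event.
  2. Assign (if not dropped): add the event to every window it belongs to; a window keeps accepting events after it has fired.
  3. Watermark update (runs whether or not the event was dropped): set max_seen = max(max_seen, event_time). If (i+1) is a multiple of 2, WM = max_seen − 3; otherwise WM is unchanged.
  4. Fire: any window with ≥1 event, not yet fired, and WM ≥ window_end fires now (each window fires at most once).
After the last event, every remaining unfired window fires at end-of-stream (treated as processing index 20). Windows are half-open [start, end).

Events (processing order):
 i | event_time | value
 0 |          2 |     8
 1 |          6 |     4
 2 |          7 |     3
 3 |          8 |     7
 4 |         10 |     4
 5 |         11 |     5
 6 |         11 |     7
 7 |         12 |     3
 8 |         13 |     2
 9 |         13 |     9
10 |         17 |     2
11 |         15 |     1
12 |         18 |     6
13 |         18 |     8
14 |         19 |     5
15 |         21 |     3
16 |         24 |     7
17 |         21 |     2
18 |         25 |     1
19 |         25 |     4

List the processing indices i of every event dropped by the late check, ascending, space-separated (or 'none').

none

i=0 t=2 v=8: → [0,8); WM=−∞
i=1 t=6 v=4: → [0,8); WM=3
i=2 t=7 v=3: → [0,8); WM=3
i=3 t=8 v=7: → [8,16); WM=5
i=4 t=10 v=4: → [8,16); WM=5
i=5 t=11 v=5: → [8,16); WM=8; [0,8) fires=8
i=6 t=11 v=7: → [8,16); WM=8
i=7 t=12 v=3: → [8,16); WM=9
i=8 t=13 v=2: → [8,16); WM=9
i=9 t=13 v=9: → [8,16); WM=10
i=10 t=17 v=2: → [16,24); WM=10
i=11 t=15 v=1: → [8,16); WM=14
i=12 t=18 v=6: → [16,24); WM=14
i=13 t=18 v=8: → [16,24); WM=15
i=14 t=19 v=5: → [16,24); WM=15
i=15 t=21 v=3: → [16,24); WM=18; [8,16) fires=9
i=16 t=24 v=7: → [24,32); WM=18
i=17 t=21 v=2: → [16,24); WM=21
i=18 t=25 v=1: → [24,32); WM=21
i=19 t=25 v=4: → [24,32); WM=22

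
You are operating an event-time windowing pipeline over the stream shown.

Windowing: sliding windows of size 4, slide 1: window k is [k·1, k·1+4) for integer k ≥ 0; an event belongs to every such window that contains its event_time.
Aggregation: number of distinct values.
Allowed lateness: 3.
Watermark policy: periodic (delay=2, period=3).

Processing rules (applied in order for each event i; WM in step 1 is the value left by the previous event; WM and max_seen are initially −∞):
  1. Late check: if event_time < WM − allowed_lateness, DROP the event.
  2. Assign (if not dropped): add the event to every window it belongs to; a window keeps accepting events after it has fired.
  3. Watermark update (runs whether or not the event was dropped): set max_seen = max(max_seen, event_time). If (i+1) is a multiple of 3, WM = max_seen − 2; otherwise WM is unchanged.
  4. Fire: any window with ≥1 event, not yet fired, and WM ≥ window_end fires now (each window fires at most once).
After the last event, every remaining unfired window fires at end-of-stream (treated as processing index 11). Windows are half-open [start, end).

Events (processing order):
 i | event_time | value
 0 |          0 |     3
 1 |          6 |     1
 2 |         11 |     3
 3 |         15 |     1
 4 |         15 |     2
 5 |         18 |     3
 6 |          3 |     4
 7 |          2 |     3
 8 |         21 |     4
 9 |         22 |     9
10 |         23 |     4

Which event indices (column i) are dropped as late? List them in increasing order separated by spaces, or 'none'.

6 7

i=0 t=0 v=3: → [0,4); WM=−∞
i=1 t=6 v=1: → [6,10),[5,9),[4,8),[3,7); WM=−∞
i=2 t=11 v=3: → [11,15),[10,14),[9,13),[8,12); WM=9; [0,4) fires=1 [3,7) fires=1 [4,8) fires=1 [5,9) fires=1
i=3 t=15 v=1: → [15,19),[14,18),[13,17),[12,16); WM=9
i=4 t=15 v=2: → [15,19),[14,18),[13,17),[12,16); WM=9
i=5 t=18 v=3: → [18,22),[17,21),[16,20),[15,19); WM=16; [6,10) fires=1 [8,12) fires=1 [9,13) fires=1 [10,14) fires=1 [11,15) fires=1 [12,16) fires=2
i=6 t=3 v=4: DROP (t<16-3); WM=16
i=7 t=2 v=3: DROP (t<16-3); WM=16
i=8 t=21 v=4: → [21,25),[20,24),[19,23),[18,22); WM=19; [13,17) fires=2 [14,18) fires=2 [15,19) fires=3
i=9 t=22 v=9: → [22,26),[21,25),[20,24),[19,23); WM=19
i=10 t=23 v=4: → [23,27),[22,26),[21,25),[20,24); WM=19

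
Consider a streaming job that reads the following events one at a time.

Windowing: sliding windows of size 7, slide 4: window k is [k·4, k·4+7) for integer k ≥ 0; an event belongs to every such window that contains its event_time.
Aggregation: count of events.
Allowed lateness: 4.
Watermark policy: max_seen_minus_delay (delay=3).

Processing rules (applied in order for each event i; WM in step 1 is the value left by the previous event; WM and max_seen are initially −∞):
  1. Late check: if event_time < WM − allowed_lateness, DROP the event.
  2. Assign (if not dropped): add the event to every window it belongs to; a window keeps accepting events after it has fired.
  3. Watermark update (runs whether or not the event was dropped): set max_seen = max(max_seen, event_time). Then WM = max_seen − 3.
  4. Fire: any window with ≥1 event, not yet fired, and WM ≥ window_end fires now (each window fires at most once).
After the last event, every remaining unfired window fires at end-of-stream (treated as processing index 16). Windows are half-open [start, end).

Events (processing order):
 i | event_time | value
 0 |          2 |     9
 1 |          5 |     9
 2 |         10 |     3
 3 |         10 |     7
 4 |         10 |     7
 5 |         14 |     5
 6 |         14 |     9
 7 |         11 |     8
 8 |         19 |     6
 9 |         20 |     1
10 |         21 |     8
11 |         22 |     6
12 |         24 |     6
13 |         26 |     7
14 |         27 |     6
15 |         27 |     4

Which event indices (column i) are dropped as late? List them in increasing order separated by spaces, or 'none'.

i=0 t=2 v=9: → [0,7); WM=-1
i=1 t=5 v=9: → [4,11),[0,7); WM=2
i=2 t=10 v=3: → [8,15),[4,11); WM=7; [0,7) fires=2
i=3 t=10 v=7: → [8,15),[4,11); WM=7
i=4 t=10 v=7: → [8,15),[4,11); WM=7
i=5 t=14 v=5: → [12,19),[8,15); WM=11; [4,11) fires=4
i=6 t=14 v=9: → [12,19),[8,15); WM=11
i=7 t=11 v=8: → [8,15); WM=11
i=8 t=19 v=6: → [16,23); WM=16; [8,15) fires=6
i=9 t=20 v=1: → [20,27),[16,23); WM=17
i=10 t=21 v=8: → [20,27),[16,23); WM=18
i=11 t=22 v=6: → [20,27),[16,23); WM=19; [12,19) fires=2
i=12 t=24 v=6: → [24,31),[20,27); WM=21
i=13 t=26 v=7: → [24,31),[20,27); WM=23; [16,23) fires=4
i=14 t=27 v=6: → [24,31); WM=24
i=15 t=27 v=4: → [24,31); WM=24

none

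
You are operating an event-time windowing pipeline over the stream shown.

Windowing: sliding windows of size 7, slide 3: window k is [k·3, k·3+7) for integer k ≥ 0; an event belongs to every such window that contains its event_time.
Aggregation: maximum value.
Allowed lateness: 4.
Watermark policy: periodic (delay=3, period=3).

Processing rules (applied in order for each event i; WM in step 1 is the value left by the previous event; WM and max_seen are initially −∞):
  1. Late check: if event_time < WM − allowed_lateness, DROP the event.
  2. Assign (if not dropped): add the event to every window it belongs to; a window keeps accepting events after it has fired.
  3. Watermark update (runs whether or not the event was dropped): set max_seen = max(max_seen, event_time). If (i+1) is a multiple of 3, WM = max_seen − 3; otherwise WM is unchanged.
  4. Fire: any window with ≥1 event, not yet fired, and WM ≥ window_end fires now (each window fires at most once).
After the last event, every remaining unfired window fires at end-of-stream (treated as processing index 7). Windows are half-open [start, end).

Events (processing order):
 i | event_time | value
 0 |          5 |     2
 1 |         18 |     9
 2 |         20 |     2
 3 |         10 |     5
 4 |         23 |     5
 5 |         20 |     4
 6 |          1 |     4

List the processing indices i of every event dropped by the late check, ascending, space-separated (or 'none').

3 6

i=0 t=5 v=2: → [3,10),[0,7); WM=−∞
i=1 t=18 v=9: → [18,25),[15,22),[12,19); WM=−∞
i=2 t=20 v=2: → [18,25),[15,22); WM=17; [0,7) fires=2 [3,10) fires=2
i=3 t=10 v=5: DROP (t<17-4); WM=17
i=4 t=23 v=5: → [21,28),[18,25); WM=17
i=5 t=20 v=4: → [18,25),[15,22); WM=20; [12,19) fires=9
i=6 t=1 v=4: DROP (t<20-4); WM=20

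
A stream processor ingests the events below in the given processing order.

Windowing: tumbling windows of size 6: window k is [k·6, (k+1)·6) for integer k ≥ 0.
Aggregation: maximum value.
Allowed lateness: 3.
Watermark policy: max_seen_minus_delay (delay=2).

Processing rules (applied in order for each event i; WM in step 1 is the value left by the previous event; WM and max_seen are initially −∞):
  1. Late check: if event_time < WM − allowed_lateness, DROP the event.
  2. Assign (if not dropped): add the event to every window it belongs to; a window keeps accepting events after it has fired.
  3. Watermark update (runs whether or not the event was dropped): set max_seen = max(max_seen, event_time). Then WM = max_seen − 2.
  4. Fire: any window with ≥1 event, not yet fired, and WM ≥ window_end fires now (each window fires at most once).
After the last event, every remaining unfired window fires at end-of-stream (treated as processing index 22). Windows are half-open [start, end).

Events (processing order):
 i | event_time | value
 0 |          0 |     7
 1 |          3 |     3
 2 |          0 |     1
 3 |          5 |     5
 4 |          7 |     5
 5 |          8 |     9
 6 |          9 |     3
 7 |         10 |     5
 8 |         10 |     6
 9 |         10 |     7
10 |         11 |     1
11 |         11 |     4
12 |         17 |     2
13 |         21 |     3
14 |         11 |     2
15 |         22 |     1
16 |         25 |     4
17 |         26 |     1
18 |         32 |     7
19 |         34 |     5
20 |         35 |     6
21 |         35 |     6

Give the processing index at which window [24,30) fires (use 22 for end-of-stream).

18

i=0 t=0 v=7: → [0,6); WM=-2
i=1 t=3 v=3: → [0,6); WM=1
i=2 t=0 v=1: → [0,6); WM=1
i=3 t=5 v=5: → [0,6); WM=3
i=4 t=7 v=5: → [6,12); WM=5
i=5 t=8 v=9: → [6,12); WM=6; [0,6) fires=7
i=6 t=9 v=3: → [6,12); WM=7
i=7 t=10 v=5: → [6,12); WM=8
i=8 t=10 v=6: → [6,12); WM=8
i=9 t=10 v=7: → [6,12); WM=8
i=10 t=11 v=1: → [6,12); WM=9
i=11 t=11 v=4: → [6,12); WM=9
i=12 t=17 v=2: → [12,18); WM=15; [6,12) fires=9
i=13 t=21 v=3: → [18,24); WM=19; [12,18) fires=2
i=14 t=11 v=2: DROP (t<19-3); WM=19
i=15 t=22 v=1: → [18,24); WM=20
i=16 t=25 v=4: → [24,30); WM=23
i=17 t=26 v=1: → [24,30); WM=24; [18,24) fires=3
i=18 t=32 v=7: → [30,36); WM=30; [24,30) fires=4
i=19 t=34 v=5: → [30,36); WM=32
i=20 t=35 v=6: → [30,36); WM=33
i=21 t=35 v=6: → [30,36); WM=33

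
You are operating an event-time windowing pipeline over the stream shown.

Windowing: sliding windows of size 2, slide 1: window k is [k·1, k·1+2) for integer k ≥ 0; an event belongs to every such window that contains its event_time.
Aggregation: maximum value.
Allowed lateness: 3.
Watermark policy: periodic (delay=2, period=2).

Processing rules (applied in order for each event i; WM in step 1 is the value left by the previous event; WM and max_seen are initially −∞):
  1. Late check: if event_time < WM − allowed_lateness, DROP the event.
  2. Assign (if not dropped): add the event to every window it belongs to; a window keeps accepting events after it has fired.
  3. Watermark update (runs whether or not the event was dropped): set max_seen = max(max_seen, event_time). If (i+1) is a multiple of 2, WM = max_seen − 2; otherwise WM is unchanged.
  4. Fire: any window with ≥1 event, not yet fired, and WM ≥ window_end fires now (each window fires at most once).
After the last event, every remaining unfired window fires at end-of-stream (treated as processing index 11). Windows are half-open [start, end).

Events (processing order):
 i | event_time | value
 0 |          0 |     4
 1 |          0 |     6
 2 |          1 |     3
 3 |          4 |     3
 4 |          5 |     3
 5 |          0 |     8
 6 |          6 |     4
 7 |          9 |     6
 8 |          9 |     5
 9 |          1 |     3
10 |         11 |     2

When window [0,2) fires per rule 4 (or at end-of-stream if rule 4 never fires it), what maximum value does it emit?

i=0 t=0 v=4: → [0,2); WM=−∞
i=1 t=0 v=6: → [0,2); WM=-2
i=2 t=1 v=3: → [1,3),[0,2); WM=-2
i=3 t=4 v=3: → [4,6),[3,5); WM=2; [0,2) fires=6
i=4 t=5 v=3: → [5,7),[4,6); WM=2
i=5 t=0 v=8: → [0,2); WM=3; [1,3) fires=3
i=6 t=6 v=4: → [6,8),[5,7); WM=3
i=7 t=9 v=6: → [9,11),[8,10); WM=7; [3,5) fires=3 [4,6) fires=3 [5,7) fires=4
i=8 t=9 v=5: → [9,11),[8,10); WM=7
i=9 t=1 v=3: DROP (t<7-3); WM=7
i=10 t=11 v=2: → [11,13),[10,12); WM=7

6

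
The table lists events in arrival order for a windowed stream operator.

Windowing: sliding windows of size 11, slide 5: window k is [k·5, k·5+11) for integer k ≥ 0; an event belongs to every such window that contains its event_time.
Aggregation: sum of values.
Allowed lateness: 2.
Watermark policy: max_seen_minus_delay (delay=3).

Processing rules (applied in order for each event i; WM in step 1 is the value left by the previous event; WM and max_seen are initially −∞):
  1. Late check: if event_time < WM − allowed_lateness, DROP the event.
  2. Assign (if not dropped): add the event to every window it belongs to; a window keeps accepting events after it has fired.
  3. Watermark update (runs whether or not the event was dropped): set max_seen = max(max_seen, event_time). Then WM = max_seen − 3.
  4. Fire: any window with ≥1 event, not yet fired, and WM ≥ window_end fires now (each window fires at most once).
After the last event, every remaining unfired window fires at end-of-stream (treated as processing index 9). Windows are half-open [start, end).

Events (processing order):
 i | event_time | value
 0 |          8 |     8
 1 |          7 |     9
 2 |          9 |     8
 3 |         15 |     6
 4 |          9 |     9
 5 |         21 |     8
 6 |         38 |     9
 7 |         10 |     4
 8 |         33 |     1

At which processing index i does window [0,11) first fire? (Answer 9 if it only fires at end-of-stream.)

3

i=0 t=8 v=8: → [5,16),[0,11); WM=5
i=1 t=7 v=9: → [5,16),[0,11); WM=5
i=2 t=9 v=8: → [5,16),[0,11); WM=6
i=3 t=15 v=6: → [15,26),[10,21),[5,16); WM=12; [0,11) fires=25
i=4 t=9 v=9: DROP (t<12-2); WM=12
i=5 t=21 v=8: → [20,31),[15,26); WM=18; [5,16) fires=31
i=6 t=38 v=9: → [35,46),[30,41); WM=35; [10,21) fires=6 [15,26) fires=14 [20,31) fires=8
i=7 t=10 v=4: DROP (t<35-2); WM=35
i=8 t=33 v=1: → [30,41),[25,36); WM=35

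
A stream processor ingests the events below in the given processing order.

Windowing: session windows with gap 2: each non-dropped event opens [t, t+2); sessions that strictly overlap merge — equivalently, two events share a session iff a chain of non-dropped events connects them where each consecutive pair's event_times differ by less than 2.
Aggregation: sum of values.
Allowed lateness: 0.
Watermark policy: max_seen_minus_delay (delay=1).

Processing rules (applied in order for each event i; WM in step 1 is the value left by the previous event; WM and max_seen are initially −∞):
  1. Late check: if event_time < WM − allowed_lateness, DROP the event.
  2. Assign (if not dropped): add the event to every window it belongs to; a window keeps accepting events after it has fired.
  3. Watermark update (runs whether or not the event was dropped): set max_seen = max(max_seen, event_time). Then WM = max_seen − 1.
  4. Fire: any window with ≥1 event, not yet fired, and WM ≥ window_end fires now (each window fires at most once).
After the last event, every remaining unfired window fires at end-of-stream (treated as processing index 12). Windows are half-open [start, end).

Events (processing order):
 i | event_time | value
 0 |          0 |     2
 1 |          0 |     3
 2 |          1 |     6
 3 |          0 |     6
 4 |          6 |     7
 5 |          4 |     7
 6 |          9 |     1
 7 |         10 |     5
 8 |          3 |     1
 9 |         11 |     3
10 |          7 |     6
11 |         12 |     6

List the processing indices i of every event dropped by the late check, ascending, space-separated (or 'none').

5 8 10

i=0 t=0 v=2: → [0,2); WM=-1
i=1 t=0 v=3: → [0,2); WM=-1
i=2 t=1 v=6: → [0,3); WM=0
i=3 t=0 v=6: → [0,3); WM=0
i=4 t=6 v=7: → [6,8); WM=5
i=5 t=4 v=7: DROP (t<5-0); WM=5
i=6 t=9 v=1: → [9,11); WM=8
i=7 t=10 v=5: → [9,12); WM=9
i=8 t=3 v=1: DROP (t<9-0); WM=9
i=9 t=11 v=3: → [9,13); WM=10
i=10 t=7 v=6: DROP (t<10-0); WM=10
i=11 t=12 v=6: → [9,14); WM=11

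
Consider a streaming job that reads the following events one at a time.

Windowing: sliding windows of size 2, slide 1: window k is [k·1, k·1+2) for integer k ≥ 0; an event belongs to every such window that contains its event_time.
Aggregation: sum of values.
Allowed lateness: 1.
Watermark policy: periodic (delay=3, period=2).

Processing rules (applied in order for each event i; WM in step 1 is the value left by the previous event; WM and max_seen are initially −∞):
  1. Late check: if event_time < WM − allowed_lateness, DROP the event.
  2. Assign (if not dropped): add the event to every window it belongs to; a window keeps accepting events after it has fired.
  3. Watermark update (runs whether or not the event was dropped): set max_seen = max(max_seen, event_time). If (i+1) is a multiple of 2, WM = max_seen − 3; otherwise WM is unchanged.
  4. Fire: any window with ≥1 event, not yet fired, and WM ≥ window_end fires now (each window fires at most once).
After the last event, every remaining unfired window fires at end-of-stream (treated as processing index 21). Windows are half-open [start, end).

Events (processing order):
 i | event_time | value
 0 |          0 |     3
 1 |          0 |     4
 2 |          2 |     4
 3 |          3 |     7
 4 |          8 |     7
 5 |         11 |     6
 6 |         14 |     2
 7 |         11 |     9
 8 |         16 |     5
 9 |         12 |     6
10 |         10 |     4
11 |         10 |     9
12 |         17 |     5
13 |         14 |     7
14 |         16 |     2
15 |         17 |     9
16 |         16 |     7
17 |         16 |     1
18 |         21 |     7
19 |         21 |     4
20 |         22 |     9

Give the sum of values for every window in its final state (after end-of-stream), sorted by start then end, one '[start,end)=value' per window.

[0,2)=7 [1,3)=4 [2,4)=11 [3,5)=7 [7,9)=7 [8,10)=7 [10,12)=15 [11,13)=21 [12,14)=6 [13,15)=9 [14,16)=9 [15,17)=15 [16,18)=29 [17,19)=14 [20,22)=11 [21,23)=20 [22,24)=9

i=0 t=0 v=3: → [0,2); WM=−∞
i=1 t=0 v=4: → [0,2); WM=-3
i=2 t=2 v=4: → [2,4),[1,3); WM=-3
i=3 t=3 v=7: → [3,5),[2,4); WM=0
i=4 t=8 v=7: → [8,10),[7,9); WM=0
i=5 t=11 v=6: → [11,13),[10,12); WM=8; [0,2) fires=7 [1,3) fires=4 [2,4) fires=11 [3,5) fires=7
i=6 t=14 v=2: → [14,16),[13,15); WM=8
i=7 t=11 v=9: → [11,13),[10,12); WM=11; [7,9) fires=7 [8,10) fires=7
i=8 t=16 v=5: → [16,18),[15,17); WM=11
i=9 t=12 v=6: → [12,14),[11,13); WM=13; [10,12) fires=15 [11,13) fires=21
i=10 t=10 v=4: DROP (t<13-1); WM=13
i=11 t=10 v=9: DROP (t<13-1); WM=13
i=12 t=17 v=5: → [17,19),[16,18); WM=13
i=13 t=14 v=7: → [14,16),[13,15); WM=14; [12,14) fires=6
i=14 t=16 v=2: → [16,18),[15,17); WM=14
i=15 t=17 v=9: → [17,19),[16,18); WM=14
i=16 t=16 v=7: → [16,18),[15,17); WM=14
i=17 t=16 v=1: → [16,18),[15,17); WM=14
i=18 t=21 v=7: → [21,23),[20,22); WM=14
i=19 t=21 v=4: → [21,23),[20,22); WM=18; [13,15) fires=9 [14,16) fires=9 [15,17) fires=15 [16,18) fires=29
i=20 t=22 v=9: → [22,24),[21,23); WM=18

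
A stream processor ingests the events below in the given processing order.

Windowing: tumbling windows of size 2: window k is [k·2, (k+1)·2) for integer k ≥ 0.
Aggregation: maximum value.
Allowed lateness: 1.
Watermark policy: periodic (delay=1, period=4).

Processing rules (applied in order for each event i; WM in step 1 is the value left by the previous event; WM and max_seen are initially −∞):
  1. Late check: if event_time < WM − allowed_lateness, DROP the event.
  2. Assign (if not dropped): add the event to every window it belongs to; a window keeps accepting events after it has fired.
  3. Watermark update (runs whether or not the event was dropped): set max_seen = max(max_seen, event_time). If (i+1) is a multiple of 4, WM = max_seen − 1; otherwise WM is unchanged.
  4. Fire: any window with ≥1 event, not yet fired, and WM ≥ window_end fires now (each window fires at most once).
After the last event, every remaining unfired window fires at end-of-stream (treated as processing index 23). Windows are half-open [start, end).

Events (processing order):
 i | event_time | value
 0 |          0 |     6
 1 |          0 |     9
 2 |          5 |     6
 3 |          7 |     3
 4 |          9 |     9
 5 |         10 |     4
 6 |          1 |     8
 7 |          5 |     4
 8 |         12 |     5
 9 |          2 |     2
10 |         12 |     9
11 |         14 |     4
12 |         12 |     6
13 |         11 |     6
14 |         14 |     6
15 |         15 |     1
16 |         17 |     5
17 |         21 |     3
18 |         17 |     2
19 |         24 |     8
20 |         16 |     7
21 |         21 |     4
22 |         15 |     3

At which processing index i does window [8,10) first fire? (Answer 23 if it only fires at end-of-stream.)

i=0 t=0 v=6: → [0,2); WM=−∞
i=1 t=0 v=9: → [0,2); WM=−∞
i=2 t=5 v=6: → [4,6); WM=−∞
i=3 t=7 v=3: → [6,8); WM=6; [0,2) fires=9 [4,6) fires=6
i=4 t=9 v=9: → [8,10); WM=6
i=5 t=10 v=4: → [10,12); WM=6
i=6 t=1 v=8: DROP (t<6-1); WM=6
i=7 t=5 v=4: → [4,6); WM=9; [6,8) fires=3
i=8 t=12 v=5: → [12,14); WM=9
i=9 t=2 v=2: DROP (t<9-1); WM=9
i=10 t=12 v=9: → [12,14); WM=9
i=11 t=14 v=4: → [14,16); WM=13; [8,10) fires=9 [10,12) fires=4
i=12 t=12 v=6: → [12,14); WM=13
i=13 t=11 v=6: DROP (t<13-1); WM=13
i=14 t=14 v=6: → [14,16); WM=13
i=15 t=15 v=1: → [14,16); WM=14; [12,14) fires=9
i=16 t=17 v=5: → [16,18); WM=14
i=17 t=21 v=3: → [20,22); WM=14
i=18 t=17 v=2: → [16,18); WM=14
i=19 t=24 v=8: → [24,26); WM=23; [14,16) fires=6 [16,18) fires=5 [20,22) fires=3
i=20 t=16 v=7: DROP (t<23-1); WM=23
i=21 t=21 v=4: DROP (t<23-1); WM=23
i=22 t=15 v=3: DROP (t<23-1); WM=23

11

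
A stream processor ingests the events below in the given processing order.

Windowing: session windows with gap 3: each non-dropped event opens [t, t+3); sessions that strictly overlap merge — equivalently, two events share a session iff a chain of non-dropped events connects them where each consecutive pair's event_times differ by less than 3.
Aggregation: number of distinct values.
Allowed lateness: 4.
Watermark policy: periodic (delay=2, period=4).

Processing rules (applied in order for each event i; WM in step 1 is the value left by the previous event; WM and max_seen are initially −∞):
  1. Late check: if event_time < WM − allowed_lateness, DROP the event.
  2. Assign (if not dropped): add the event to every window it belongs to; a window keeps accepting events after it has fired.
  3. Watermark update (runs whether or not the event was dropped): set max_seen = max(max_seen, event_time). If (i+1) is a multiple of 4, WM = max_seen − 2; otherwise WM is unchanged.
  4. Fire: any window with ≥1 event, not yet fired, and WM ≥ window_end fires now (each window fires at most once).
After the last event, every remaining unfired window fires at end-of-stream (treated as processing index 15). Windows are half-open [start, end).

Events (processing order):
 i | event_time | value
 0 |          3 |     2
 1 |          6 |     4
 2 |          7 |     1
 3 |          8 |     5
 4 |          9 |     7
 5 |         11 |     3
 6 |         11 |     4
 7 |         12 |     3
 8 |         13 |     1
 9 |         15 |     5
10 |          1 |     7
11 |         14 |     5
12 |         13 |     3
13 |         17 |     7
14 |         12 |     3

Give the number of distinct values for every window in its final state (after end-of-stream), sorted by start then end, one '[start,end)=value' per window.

i=0 t=3 v=2: → [3,6); WM=−∞
i=1 t=6 v=4: → [6,9); WM=−∞
i=2 t=7 v=1: → [6,10); WM=−∞
i=3 t=8 v=5: → [6,11); WM=6
i=4 t=9 v=7: → [6,12); WM=6
i=5 t=11 v=3: → [6,14); WM=6
i=6 t=11 v=4: → [6,14); WM=6
i=7 t=12 v=3: → [6,15); WM=10
i=8 t=13 v=1: → [6,16); WM=10
i=9 t=15 v=5: → [6,18); WM=10
i=10 t=1 v=7: DROP (t<10-4); WM=10
i=11 t=14 v=5: → [6,18); WM=13
i=12 t=13 v=3: → [6,18); WM=13
i=13 t=17 v=7: → [6,20); WM=13
i=14 t=12 v=3: → [6,20); WM=13

[3,6)=1 [6,20)=5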